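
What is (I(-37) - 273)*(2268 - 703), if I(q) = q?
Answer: -485150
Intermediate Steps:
(I(-37) - 273)*(2268 - 703) = (-37 - 273)*(2268 - 703) = -310*1565 = -485150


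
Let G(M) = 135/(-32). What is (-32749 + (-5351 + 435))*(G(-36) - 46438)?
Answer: 55975877415/32 ≈ 1.7492e+9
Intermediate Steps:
G(M) = -135/32 (G(M) = 135*(-1/32) = -135/32)
(-32749 + (-5351 + 435))*(G(-36) - 46438) = (-32749 + (-5351 + 435))*(-135/32 - 46438) = (-32749 - 4916)*(-1486151/32) = -37665*(-1486151/32) = 55975877415/32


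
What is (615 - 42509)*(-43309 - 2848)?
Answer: 1933701358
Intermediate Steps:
(615 - 42509)*(-43309 - 2848) = -41894*(-46157) = 1933701358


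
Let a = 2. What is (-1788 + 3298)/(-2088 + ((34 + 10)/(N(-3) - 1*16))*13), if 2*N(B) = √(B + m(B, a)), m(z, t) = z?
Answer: -103210765/145147502 + 107965*I*√6/290295004 ≈ -0.71107 + 0.000911*I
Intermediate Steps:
N(B) = √2*√B/2 (N(B) = √(B + B)/2 = √(2*B)/2 = (√2*√B)/2 = √2*√B/2)
(-1788 + 3298)/(-2088 + ((34 + 10)/(N(-3) - 1*16))*13) = (-1788 + 3298)/(-2088 + ((34 + 10)/(√2*√(-3)/2 - 1*16))*13) = 1510/(-2088 + (44/(√2*(I*√3)/2 - 16))*13) = 1510/(-2088 + (44/(I*√6/2 - 16))*13) = 1510/(-2088 + (44/(-16 + I*√6/2))*13) = 1510/(-2088 + 572/(-16 + I*√6/2))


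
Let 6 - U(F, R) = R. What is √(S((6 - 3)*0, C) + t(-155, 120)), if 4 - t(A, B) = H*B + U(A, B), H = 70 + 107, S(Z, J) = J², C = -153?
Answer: √2287 ≈ 47.823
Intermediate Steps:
U(F, R) = 6 - R
H = 177
t(A, B) = -2 - 176*B (t(A, B) = 4 - (177*B + (6 - B)) = 4 - (6 + 176*B) = 4 + (-6 - 176*B) = -2 - 176*B)
√(S((6 - 3)*0, C) + t(-155, 120)) = √((-153)² + (-2 - 176*120)) = √(23409 + (-2 - 21120)) = √(23409 - 21122) = √2287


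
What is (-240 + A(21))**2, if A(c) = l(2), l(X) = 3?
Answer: 56169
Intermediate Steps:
A(c) = 3
(-240 + A(21))**2 = (-240 + 3)**2 = (-237)**2 = 56169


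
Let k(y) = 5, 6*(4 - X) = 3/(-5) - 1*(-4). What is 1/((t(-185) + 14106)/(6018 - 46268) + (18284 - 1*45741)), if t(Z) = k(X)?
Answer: -40250/1105158361 ≈ -3.6420e-5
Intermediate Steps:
X = 103/30 (X = 4 - (3/(-5) - 1*(-4))/6 = 4 - (3*(-⅕) + 4)/6 = 4 - (-⅗ + 4)/6 = 4 - ⅙*17/5 = 4 - 17/30 = 103/30 ≈ 3.4333)
t(Z) = 5
1/((t(-185) + 14106)/(6018 - 46268) + (18284 - 1*45741)) = 1/((5 + 14106)/(6018 - 46268) + (18284 - 1*45741)) = 1/(14111/(-40250) + (18284 - 45741)) = 1/(14111*(-1/40250) - 27457) = 1/(-14111/40250 - 27457) = 1/(-1105158361/40250) = -40250/1105158361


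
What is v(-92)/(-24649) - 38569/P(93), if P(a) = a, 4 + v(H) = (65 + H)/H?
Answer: -87463198139/210896844 ≈ -414.72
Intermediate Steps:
v(H) = -4 + (65 + H)/H
v(-92)/(-24649) - 38569/P(93) = (-3 + 65/(-92))/(-24649) - 38569/93 = (-3 + 65*(-1/92))*(-1/24649) - 38569*1/93 = (-3 - 65/92)*(-1/24649) - 38569/93 = -341/92*(-1/24649) - 38569/93 = 341/2267708 - 38569/93 = -87463198139/210896844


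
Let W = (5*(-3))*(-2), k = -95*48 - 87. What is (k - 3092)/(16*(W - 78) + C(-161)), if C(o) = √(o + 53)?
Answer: 495296/49161 + 7739*I*√3/98322 ≈ 10.075 + 0.13633*I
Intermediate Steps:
k = -4647 (k = -4560 - 87 = -4647)
W = 30 (W = -15*(-2) = 30)
C(o) = √(53 + o)
(k - 3092)/(16*(W - 78) + C(-161)) = (-4647 - 3092)/(16*(30 - 78) + √(53 - 161)) = -7739/(16*(-48) + √(-108)) = -7739/(-768 + 6*I*√3)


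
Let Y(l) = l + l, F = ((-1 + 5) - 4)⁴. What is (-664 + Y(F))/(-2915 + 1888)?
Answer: 664/1027 ≈ 0.64654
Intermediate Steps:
F = 0 (F = (4 - 4)⁴ = 0⁴ = 0)
Y(l) = 2*l
(-664 + Y(F))/(-2915 + 1888) = (-664 + 2*0)/(-2915 + 1888) = (-664 + 0)/(-1027) = -664*(-1/1027) = 664/1027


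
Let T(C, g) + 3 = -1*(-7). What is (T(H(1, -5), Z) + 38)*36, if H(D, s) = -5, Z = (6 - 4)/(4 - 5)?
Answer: 1512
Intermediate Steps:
Z = -2 (Z = 2/(-1) = 2*(-1) = -2)
T(C, g) = 4 (T(C, g) = -3 - 1*(-7) = -3 + 7 = 4)
(T(H(1, -5), Z) + 38)*36 = (4 + 38)*36 = 42*36 = 1512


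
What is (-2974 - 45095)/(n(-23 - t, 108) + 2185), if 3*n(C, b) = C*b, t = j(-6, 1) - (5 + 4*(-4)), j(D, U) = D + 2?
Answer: -48069/1105 ≈ -43.501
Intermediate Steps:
j(D, U) = 2 + D
t = 7 (t = (2 - 6) - (5 + 4*(-4)) = -4 - (5 - 16) = -4 - 1*(-11) = -4 + 11 = 7)
n(C, b) = C*b/3 (n(C, b) = (C*b)/3 = C*b/3)
(-2974 - 45095)/(n(-23 - t, 108) + 2185) = (-2974 - 45095)/((1/3)*(-23 - 1*7)*108 + 2185) = -48069/((1/3)*(-23 - 7)*108 + 2185) = -48069/((1/3)*(-30)*108 + 2185) = -48069/(-1080 + 2185) = -48069/1105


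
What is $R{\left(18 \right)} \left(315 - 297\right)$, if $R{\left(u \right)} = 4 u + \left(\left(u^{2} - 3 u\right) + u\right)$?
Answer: $6480$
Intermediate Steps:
$R{\left(u \right)} = u^{2} + 2 u$ ($R{\left(u \right)} = 4 u + \left(u^{2} - 2 u\right) = u^{2} + 2 u$)
$R{\left(18 \right)} \left(315 - 297\right) = 18 \left(2 + 18\right) \left(315 - 297\right) = 18 \cdot 20 \cdot 18 = 360 \cdot 18 = 6480$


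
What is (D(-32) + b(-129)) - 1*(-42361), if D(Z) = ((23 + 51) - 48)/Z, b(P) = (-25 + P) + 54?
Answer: 676163/16 ≈ 42260.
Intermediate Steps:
b(P) = 29 + P
D(Z) = 26/Z (D(Z) = (74 - 48)/Z = 26/Z)
(D(-32) + b(-129)) - 1*(-42361) = (26/(-32) + (29 - 129)) - 1*(-42361) = (26*(-1/32) - 100) + 42361 = (-13/16 - 100) + 42361 = -1613/16 + 42361 = 676163/16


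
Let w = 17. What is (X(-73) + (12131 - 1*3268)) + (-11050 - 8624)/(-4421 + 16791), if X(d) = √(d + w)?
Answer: 54807818/6185 + 2*I*√14 ≈ 8861.4 + 7.4833*I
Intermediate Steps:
X(d) = √(17 + d) (X(d) = √(d + 17) = √(17 + d))
(X(-73) + (12131 - 1*3268)) + (-11050 - 8624)/(-4421 + 16791) = (√(17 - 73) + (12131 - 1*3268)) + (-11050 - 8624)/(-4421 + 16791) = (√(-56) + (12131 - 3268)) - 19674/12370 = (2*I*√14 + 8863) - 19674*1/12370 = (8863 + 2*I*√14) - 9837/6185 = 54807818/6185 + 2*I*√14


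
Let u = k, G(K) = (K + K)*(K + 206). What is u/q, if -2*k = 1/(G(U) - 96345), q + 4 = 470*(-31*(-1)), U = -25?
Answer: 1/3070367140 ≈ 3.2569e-10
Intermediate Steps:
G(K) = 2*K*(206 + K) (G(K) = (2*K)*(206 + K) = 2*K*(206 + K))
q = 14566 (q = -4 + 470*(-31*(-1)) = -4 + 470*31 = -4 + 14570 = 14566)
k = 1/210790 (k = -1/(2*(2*(-25)*(206 - 25) - 96345)) = -1/(2*(2*(-25)*181 - 96345)) = -1/(2*(-9050 - 96345)) = -½/(-105395) = -½*(-1/105395) = 1/210790 ≈ 4.7441e-6)
u = 1/210790 ≈ 4.7441e-6
u/q = (1/210790)/14566 = (1/210790)*(1/14566) = 1/3070367140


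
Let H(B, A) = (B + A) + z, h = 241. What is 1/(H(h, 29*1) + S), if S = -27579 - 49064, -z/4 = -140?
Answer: -1/75813 ≈ -1.3190e-5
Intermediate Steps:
z = 560 (z = -4*(-140) = 560)
S = -76643
H(B, A) = 560 + A + B (H(B, A) = (B + A) + 560 = (A + B) + 560 = 560 + A + B)
1/(H(h, 29*1) + S) = 1/((560 + 29*1 + 241) - 76643) = 1/((560 + 29 + 241) - 76643) = 1/(830 - 76643) = 1/(-75813) = -1/75813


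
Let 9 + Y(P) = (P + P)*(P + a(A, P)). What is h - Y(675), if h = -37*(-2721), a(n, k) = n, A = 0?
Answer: -810564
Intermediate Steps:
Y(P) = -9 + 2*P**2 (Y(P) = -9 + (P + P)*(P + 0) = -9 + (2*P)*P = -9 + 2*P**2)
h = 100677
h - Y(675) = 100677 - (-9 + 2*675**2) = 100677 - (-9 + 2*455625) = 100677 - (-9 + 911250) = 100677 - 1*911241 = 100677 - 911241 = -810564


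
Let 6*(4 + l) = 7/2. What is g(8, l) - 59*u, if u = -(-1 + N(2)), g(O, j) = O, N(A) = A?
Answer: 67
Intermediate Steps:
l = -41/12 (l = -4 + (7/2)/6 = -4 + (7*(½))/6 = -4 + (⅙)*(7/2) = -4 + 7/12 = -41/12 ≈ -3.4167)
u = -1 (u = -(-1 + 2) = -1*1 = -1)
g(8, l) - 59*u = 8 - 59*(-1) = 8 + 59 = 67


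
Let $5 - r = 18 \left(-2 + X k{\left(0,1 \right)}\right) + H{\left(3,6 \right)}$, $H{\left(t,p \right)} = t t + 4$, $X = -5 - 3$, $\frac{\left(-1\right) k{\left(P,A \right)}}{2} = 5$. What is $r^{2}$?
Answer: $1993744$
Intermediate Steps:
$k{\left(P,A \right)} = -10$ ($k{\left(P,A \right)} = \left(-2\right) 5 = -10$)
$X = -8$ ($X = -5 - 3 = -8$)
$H{\left(t,p \right)} = 4 + t^{2}$ ($H{\left(t,p \right)} = t^{2} + 4 = 4 + t^{2}$)
$r = -1412$ ($r = 5 - \left(18 \left(-2 - -80\right) + \left(4 + 3^{2}\right)\right) = 5 - \left(18 \left(-2 + 80\right) + \left(4 + 9\right)\right) = 5 - \left(18 \cdot 78 + 13\right) = 5 - \left(1404 + 13\right) = 5 - 1417 = -1412$)
$r^{2} = \left(-1412\right)^{2} = 1993744$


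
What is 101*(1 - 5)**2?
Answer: 1616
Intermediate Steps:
101*(1 - 5)**2 = 101*(-4)**2 = 101*16 = 1616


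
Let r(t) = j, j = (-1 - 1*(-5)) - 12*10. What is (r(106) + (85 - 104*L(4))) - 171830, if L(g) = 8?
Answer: -172693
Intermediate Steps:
j = -116 (j = (-1 + 5) - 120 = 4 - 120 = -116)
r(t) = -116
(r(106) + (85 - 104*L(4))) - 171830 = (-116 + (85 - 104*8)) - 171830 = (-116 + (85 - 832)) - 171830 = (-116 - 747) - 171830 = -863 - 171830 = -172693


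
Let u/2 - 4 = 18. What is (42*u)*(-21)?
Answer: -38808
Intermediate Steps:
u = 44 (u = 8 + 2*18 = 8 + 36 = 44)
(42*u)*(-21) = (42*44)*(-21) = 1848*(-21) = -38808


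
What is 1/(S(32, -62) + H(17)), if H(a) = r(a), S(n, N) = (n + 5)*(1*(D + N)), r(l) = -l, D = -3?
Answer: -1/2422 ≈ -0.00041288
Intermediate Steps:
S(n, N) = (-3 + N)*(5 + n) (S(n, N) = (n + 5)*(1*(-3 + N)) = (5 + n)*(-3 + N) = (-3 + N)*(5 + n))
H(a) = -a
1/(S(32, -62) + H(17)) = 1/((-15 - 3*32 + 5*(-62) - 62*32) - 1*17) = 1/((-15 - 96 - 310 - 1984) - 17) = 1/(-2405 - 17) = 1/(-2422) = -1/2422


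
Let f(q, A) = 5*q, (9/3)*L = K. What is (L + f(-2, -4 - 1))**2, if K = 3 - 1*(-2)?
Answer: 625/9 ≈ 69.444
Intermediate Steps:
K = 5 (K = 3 + 2 = 5)
L = 5/3 (L = (1/3)*5 = 5/3 ≈ 1.6667)
(L + f(-2, -4 - 1))**2 = (5/3 + 5*(-2))**2 = (5/3 - 10)**2 = (-25/3)**2 = 625/9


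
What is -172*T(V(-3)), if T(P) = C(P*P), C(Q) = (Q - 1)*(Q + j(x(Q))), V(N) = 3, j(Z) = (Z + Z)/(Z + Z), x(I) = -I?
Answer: -13760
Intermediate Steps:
j(Z) = 1 (j(Z) = (2*Z)/((2*Z)) = (2*Z)*(1/(2*Z)) = 1)
C(Q) = (1 + Q)*(-1 + Q) (C(Q) = (Q - 1)*(Q + 1) = (-1 + Q)*(1 + Q) = (1 + Q)*(-1 + Q))
T(P) = -1 + P⁴ (T(P) = -1 + (P*P)² = -1 + (P²)² = -1 + P⁴)
-172*T(V(-3)) = -172*(-1 + 3⁴) = -172*(-1 + 81) = -172*80 = -13760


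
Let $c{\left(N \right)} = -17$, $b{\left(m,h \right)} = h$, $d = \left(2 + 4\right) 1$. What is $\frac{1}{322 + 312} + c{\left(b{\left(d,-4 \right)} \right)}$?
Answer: $- \frac{10777}{634} \approx -16.998$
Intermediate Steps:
$d = 6$ ($d = 6 \cdot 1 = 6$)
$\frac{1}{322 + 312} + c{\left(b{\left(d,-4 \right)} \right)} = \frac{1}{322 + 312} - 17 = \frac{1}{634} - 17 = - \frac{10777}{634}$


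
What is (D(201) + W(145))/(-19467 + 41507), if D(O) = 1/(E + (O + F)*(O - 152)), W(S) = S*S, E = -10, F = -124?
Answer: 19779269/20734130 ≈ 0.95395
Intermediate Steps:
W(S) = S**2
D(O) = 1/(-10 + (-152 + O)*(-124 + O)) (D(O) = 1/(-10 + (O - 124)*(O - 152)) = 1/(-10 + (-124 + O)*(-152 + O)) = 1/(-10 + (-152 + O)*(-124 + O)))
(D(201) + W(145))/(-19467 + 41507) = (1/(18838 + 201**2 - 276*201) + 145**2)/(-19467 + 41507) = (1/(18838 + 40401 - 55476) + 21025)/22040 = (1/3763 + 21025)*(1/22040) = (79117076/3763)*(1/22040) = 19779269/20734130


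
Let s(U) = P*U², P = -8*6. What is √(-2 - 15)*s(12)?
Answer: -6912*I*√17 ≈ -28499.0*I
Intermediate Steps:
P = -48
s(U) = -48*U²
√(-2 - 15)*s(12) = √(-2 - 15)*(-48*12²) = √(-17)*(-48*144) = (I*√17)*(-6912) = -6912*I*√17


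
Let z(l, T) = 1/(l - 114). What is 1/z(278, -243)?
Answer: 164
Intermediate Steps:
z(l, T) = 1/(-114 + l)
1/z(278, -243) = 1/(1/(-114 + 278)) = 1/(1/164) = 164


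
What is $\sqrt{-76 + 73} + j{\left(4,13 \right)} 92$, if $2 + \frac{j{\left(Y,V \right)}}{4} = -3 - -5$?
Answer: $i \sqrt{3} \approx 1.732 i$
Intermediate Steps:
$j{\left(Y,V \right)} = 0$ ($j{\left(Y,V \right)} = -8 + 4 \left(-3 - -5\right) = -8 + 4 \left(-3 + 5\right) = -8 + 4 \cdot 2 = -8 + 8 = 0$)
$\sqrt{-76 + 73} + j{\left(4,13 \right)} 92 = \sqrt{-76 + 73} + 0 \cdot 92 = \sqrt{-3} + 0 = i \sqrt{3} + 0 = i \sqrt{3}$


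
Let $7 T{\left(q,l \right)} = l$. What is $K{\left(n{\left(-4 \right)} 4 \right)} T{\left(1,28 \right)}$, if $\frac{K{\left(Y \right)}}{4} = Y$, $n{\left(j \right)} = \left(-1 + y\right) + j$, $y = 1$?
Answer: $-256$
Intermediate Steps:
$T{\left(q,l \right)} = \frac{l}{7}$
$n{\left(j \right)} = j$ ($n{\left(j \right)} = \left(-1 + 1\right) + j = 0 + j = j$)
$K{\left(Y \right)} = 4 Y$
$K{\left(n{\left(-4 \right)} 4 \right)} T{\left(1,28 \right)} = 4 \left(\left(-4\right) 4\right) \frac{1}{7} \cdot 28 = 4 \left(-16\right) 4 = \left(-64\right) 4 = -256$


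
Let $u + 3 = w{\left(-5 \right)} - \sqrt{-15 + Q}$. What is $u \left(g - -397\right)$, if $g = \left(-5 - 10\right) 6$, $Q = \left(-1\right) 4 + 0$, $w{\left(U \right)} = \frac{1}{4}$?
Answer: $- \frac{3377}{4} - 307 i \sqrt{19} \approx -844.25 - 1338.2 i$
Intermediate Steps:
$w{\left(U \right)} = \frac{1}{4}$
$Q = -4$ ($Q = -4 + 0 = -4$)
$g = -90$ ($g = \left(-15\right) 6 = -90$)
$u = - \frac{11}{4} - i \sqrt{19}$ ($u = -3 + \left(\frac{1}{4} - \sqrt{-15 - 4}\right) = -3 + \left(\frac{1}{4} - \sqrt{-19}\right) = -3 + \left(\frac{1}{4} - i \sqrt{19}\right) = - \frac{11}{4} - i \sqrt{19} \approx -2.75 - 4.3589 i$)
$u \left(g - -397\right) = \left(- \frac{11}{4} - i \sqrt{19}\right) \left(-90 - -397\right) = \left(- \frac{11}{4} - i \sqrt{19}\right) \left(-90 + 397\right) = \left(- \frac{11}{4} - i \sqrt{19}\right) 307 = - \frac{3377}{4} - 307 i \sqrt{19}$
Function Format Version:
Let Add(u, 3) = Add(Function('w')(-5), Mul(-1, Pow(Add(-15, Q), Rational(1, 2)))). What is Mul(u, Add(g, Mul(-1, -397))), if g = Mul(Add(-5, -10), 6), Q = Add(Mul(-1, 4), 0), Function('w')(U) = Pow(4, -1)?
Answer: Add(Rational(-3377, 4), Mul(-307, I, Pow(19, Rational(1, 2)))) ≈ Add(-844.25, Mul(-1338.2, I))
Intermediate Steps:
Function('w')(U) = Rational(1, 4)
Q = -4 (Q = Add(-4, 0) = -4)
g = -90 (g = Mul(-15, 6) = -90)
u = Add(Rational(-11, 4), Mul(-1, I, Pow(19, Rational(1, 2)))) (u = Add(-3, Add(Rational(1, 4), Mul(-1, Pow(Add(-15, -4), Rational(1, 2))))) = Add(-3, Add(Rational(1, 4), Mul(-1, Pow(-19, Rational(1, 2))))) = Add(-3, Add(Rational(1, 4), Mul(-1, Mul(I, Pow(19, Rational(1, 2)))))) = Add(-3, Add(Rational(1, 4), Mul(-1, I, Pow(19, Rational(1, 2))))) = Add(Rational(-11, 4), Mul(-1, I, Pow(19, Rational(1, 2)))) ≈ Add(-2.7500, Mul(-4.3589, I)))
Mul(u, Add(g, Mul(-1, -397))) = Mul(Add(Rational(-11, 4), Mul(-1, I, Pow(19, Rational(1, 2)))), Add(-90, Mul(-1, -397))) = Mul(Add(Rational(-11, 4), Mul(-1, I, Pow(19, Rational(1, 2)))), Add(-90, 397)) = Mul(Add(Rational(-11, 4), Mul(-1, I, Pow(19, Rational(1, 2)))), 307) = Add(Rational(-3377, 4), Mul(-307, I, Pow(19, Rational(1, 2))))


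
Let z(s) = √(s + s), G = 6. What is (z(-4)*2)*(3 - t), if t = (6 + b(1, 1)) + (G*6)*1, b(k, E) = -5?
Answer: -136*I*√2 ≈ -192.33*I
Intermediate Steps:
z(s) = √2*√s (z(s) = √(2*s) = √2*√s)
t = 37 (t = (6 - 5) + (6*6)*1 = 1 + 36*1 = 1 + 36 = 37)
(z(-4)*2)*(3 - t) = ((√2*√(-4))*2)*(3 - 1*37) = ((√2*(2*I))*2)*(3 - 37) = ((2*I*√2)*2)*(-34) = (4*I*√2)*(-34) = -136*I*√2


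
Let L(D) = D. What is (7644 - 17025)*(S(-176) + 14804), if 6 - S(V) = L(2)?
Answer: -138913848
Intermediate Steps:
S(V) = 4 (S(V) = 6 - 1*2 = 6 - 2 = 4)
(7644 - 17025)*(S(-176) + 14804) = (7644 - 17025)*(4 + 14804) = -9381*14808 = -138913848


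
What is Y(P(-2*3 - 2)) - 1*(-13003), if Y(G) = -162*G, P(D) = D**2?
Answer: 2635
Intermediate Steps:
Y(P(-2*3 - 2)) - 1*(-13003) = -162*(-2*3 - 2)**2 - 1*(-13003) = -162*(-6 - 2)**2 + 13003 = -162*(-8)**2 + 13003 = -162*64 + 13003 = -10368 + 13003 = 2635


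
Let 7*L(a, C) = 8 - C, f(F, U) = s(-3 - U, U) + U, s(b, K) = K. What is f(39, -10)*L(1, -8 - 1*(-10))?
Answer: -120/7 ≈ -17.143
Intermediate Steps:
f(F, U) = 2*U (f(F, U) = U + U = 2*U)
L(a, C) = 8/7 - C/7 (L(a, C) = (8 - C)/7 = 8/7 - C/7)
f(39, -10)*L(1, -8 - 1*(-10)) = (2*(-10))*(8/7 - (-8 - 1*(-10))/7) = -20*(8/7 - (-8 + 10)/7) = -20*(8/7 - ⅐*2) = -20*(8/7 - 2/7) = -20*6/7 = -120/7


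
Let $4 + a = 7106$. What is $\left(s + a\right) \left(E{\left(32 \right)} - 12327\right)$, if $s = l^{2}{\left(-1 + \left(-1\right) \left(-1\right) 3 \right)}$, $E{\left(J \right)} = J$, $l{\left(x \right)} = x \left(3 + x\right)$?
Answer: $-88548590$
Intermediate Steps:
$a = 7102$ ($a = -4 + 7106 = 7102$)
$s = 100$ ($s = \left(\left(-1 + \left(-1\right) \left(-1\right) 3\right) \left(3 - \left(1 - \left(-1\right) \left(-1\right) 3\right)\right)\right)^{2} = \left(\left(-1 + 1 \cdot 3\right) \left(3 + \left(-1 + 1 \cdot 3\right)\right)\right)^{2} = \left(\left(-1 + 3\right) \left(3 + \left(-1 + 3\right)\right)\right)^{2} = \left(2 \left(3 + 2\right)\right)^{2} = \left(2 \cdot 5\right)^{2} = 10^{2} = 100$)
$\left(s + a\right) \left(E{\left(32 \right)} - 12327\right) = \left(100 + 7102\right) \left(32 - 12327\right) = 7202 \left(-12295\right) = -88548590$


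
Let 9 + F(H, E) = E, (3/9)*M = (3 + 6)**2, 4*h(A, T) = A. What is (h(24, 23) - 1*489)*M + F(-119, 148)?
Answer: -117230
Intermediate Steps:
h(A, T) = A/4
M = 243 (M = 3*(3 + 6)**2 = 3*9**2 = 3*81 = 243)
F(H, E) = -9 + E
(h(24, 23) - 1*489)*M + F(-119, 148) = ((1/4)*24 - 1*489)*243 + (-9 + 148) = (6 - 489)*243 + 139 = -483*243 + 139 = -117369 + 139 = -117230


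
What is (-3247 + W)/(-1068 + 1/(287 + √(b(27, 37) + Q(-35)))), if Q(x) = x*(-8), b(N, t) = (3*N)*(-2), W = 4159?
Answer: -80113528272/93816851593 + 912*√118/93816851593 ≈ -0.85394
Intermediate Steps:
b(N, t) = -6*N
Q(x) = -8*x
(-3247 + W)/(-1068 + 1/(287 + √(b(27, 37) + Q(-35)))) = (-3247 + 4159)/(-1068 + 1/(287 + √(-6*27 - 8*(-35)))) = 912/(-1068 + 1/(287 + √(-162 + 280))) = 912/(-1068 + 1/(287 + √118))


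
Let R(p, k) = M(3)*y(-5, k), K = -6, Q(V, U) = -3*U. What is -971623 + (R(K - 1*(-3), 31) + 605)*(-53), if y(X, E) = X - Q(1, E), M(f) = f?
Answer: -1017680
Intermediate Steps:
y(X, E) = X + 3*E (y(X, E) = X - (-3)*E = X + 3*E)
R(p, k) = -15 + 9*k (R(p, k) = 3*(-5 + 3*k) = -15 + 9*k)
-971623 + (R(K - 1*(-3), 31) + 605)*(-53) = -971623 + ((-15 + 9*31) + 605)*(-53) = -971623 + ((-15 + 279) + 605)*(-53) = -971623 + (264 + 605)*(-53) = -971623 + 869*(-53) = -971623 - 46057 = -1017680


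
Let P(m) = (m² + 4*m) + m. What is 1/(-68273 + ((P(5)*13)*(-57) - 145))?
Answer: -1/105468 ≈ -9.4815e-6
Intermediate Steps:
P(m) = m² + 5*m
1/(-68273 + ((P(5)*13)*(-57) - 145)) = 1/(-68273 + (((5*(5 + 5))*13)*(-57) - 145)) = 1/(-68273 + (((5*10)*13)*(-57) - 145)) = 1/(-68273 + ((50*13)*(-57) - 145)) = 1/(-68273 + (650*(-57) - 145)) = 1/(-68273 + (-37050 - 145)) = 1/(-68273 - 37195) = 1/(-105468) = -1/105468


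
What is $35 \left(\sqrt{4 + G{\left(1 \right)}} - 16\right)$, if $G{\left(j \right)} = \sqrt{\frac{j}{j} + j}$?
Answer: $-560 + 35 \sqrt{4 + \sqrt{2}} \approx -478.56$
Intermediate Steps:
$G{\left(j \right)} = \sqrt{1 + j}$
$35 \left(\sqrt{4 + G{\left(1 \right)}} - 16\right) = 35 \left(\sqrt{4 + \sqrt{1 + 1}} - 16\right) = 35 \left(\sqrt{4 + \sqrt{2}} - 16\right) = 35 \left(-16 + \sqrt{4 + \sqrt{2}}\right) = -560 + 35 \sqrt{4 + \sqrt{2}}$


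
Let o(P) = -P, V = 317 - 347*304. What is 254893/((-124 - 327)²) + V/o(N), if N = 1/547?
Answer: 11701362209230/203401 ≈ 5.7529e+7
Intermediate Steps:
V = -105171 (V = 317 - 105488 = -105171)
N = 1/547 ≈ 0.0018282
254893/((-124 - 327)²) + V/o(N) = 254893/((-124 - 327)²) - 105171/((-1*1/547)) = 254893/((-451)²) - 105171/(-1/547) = 254893/203401 - 105171*(-547) = 254893*(1/203401) + 57528537 = 254893/203401 + 57528537 = 11701362209230/203401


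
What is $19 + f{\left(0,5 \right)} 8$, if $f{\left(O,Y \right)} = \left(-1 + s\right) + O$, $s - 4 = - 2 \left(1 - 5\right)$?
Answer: $107$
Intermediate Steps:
$s = 12$ ($s = 4 - 2 \left(1 - 5\right) = 4 - -8 = 4 + 8 = 12$)
$f{\left(O,Y \right)} = 11 + O$ ($f{\left(O,Y \right)} = \left(-1 + 12\right) + O = 11 + O$)
$19 + f{\left(0,5 \right)} 8 = 19 + \left(11 + 0\right) 8 = 19 + 11 \cdot 8 = 19 + 88 = 107$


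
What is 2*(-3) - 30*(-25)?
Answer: 744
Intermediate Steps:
2*(-3) - 30*(-25) = -6 + 750 = 744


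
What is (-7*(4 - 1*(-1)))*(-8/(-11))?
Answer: -280/11 ≈ -25.455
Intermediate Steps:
(-7*(4 - 1*(-1)))*(-8/(-11)) = (-7*(4 + 1))*(-8*(-1/11)) = -7*5*(8/11) = -35*8/11 = -280/11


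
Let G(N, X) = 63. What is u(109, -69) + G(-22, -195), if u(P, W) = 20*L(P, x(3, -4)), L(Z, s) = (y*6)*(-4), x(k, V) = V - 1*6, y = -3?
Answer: 1503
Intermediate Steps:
x(k, V) = -6 + V (x(k, V) = V - 6 = -6 + V)
L(Z, s) = 72 (L(Z, s) = -3*6*(-4) = -18*(-4) = 72)
u(P, W) = 1440 (u(P, W) = 20*72 = 1440)
u(109, -69) + G(-22, -195) = 1440 + 63 = 1503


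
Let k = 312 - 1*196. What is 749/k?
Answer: 749/116 ≈ 6.4569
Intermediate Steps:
k = 116 (k = 312 - 196 = 116)
749/k = 749/116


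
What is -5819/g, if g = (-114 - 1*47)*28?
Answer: 253/196 ≈ 1.2908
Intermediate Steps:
g = -4508 (g = (-114 - 47)*28 = -161*28 = -4508)
-5819/g = -5819/(-4508) = -5819*(-1/4508) = 253/196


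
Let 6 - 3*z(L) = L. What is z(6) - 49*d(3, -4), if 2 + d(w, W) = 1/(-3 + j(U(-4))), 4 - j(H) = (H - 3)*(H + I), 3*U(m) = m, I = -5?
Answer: 3395/34 ≈ 99.853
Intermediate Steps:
U(m) = m/3
j(H) = 4 - (-5 + H)*(-3 + H) (j(H) = 4 - (H - 3)*(H - 5) = 4 - (-3 + H)*(-5 + H) = 4 - (-5 + H)*(-3 + H))
z(L) = 2 - L/3
d(w, W) = -485/238 (d(w, W) = -2 + 1/(-3 + (-11 - ((⅓)*(-4))² + 8*((⅓)*(-4)))) = -2 + 1/(-3 + (-11 - (-4/3)² + 8*(-4/3))) = -2 + 1/(-3 + (-11 - 1*16/9 - 32/3)) = -2 + 1/(-3 + (-11 - 16/9 - 32/3)) = -2 + 1/(-3 - 211/9) = -2 + 1/(-238/9) = -2 - 9/238 = -485/238)
z(6) - 49*d(3, -4) = (2 - ⅓*6) - 49*(-485/238) = (2 - 2) + 3395/34 = 0 + 3395/34 = 3395/34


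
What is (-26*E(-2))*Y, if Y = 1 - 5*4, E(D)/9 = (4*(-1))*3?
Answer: -53352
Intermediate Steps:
E(D) = -108 (E(D) = 9*((4*(-1))*3) = 9*(-4*3) = 9*(-12) = -108)
Y = -19 (Y = 1 - 20 = -19)
(-26*E(-2))*Y = -26*(-108)*(-19) = 2808*(-19) = -53352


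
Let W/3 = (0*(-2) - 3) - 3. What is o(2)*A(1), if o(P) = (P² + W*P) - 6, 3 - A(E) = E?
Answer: -76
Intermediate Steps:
A(E) = 3 - E
W = -18 (W = 3*((0*(-2) - 3) - 3) = 3*((0 - 3) - 3) = 3*(-3 - 3) = 3*(-6) = -18)
o(P) = -6 + P² - 18*P (o(P) = (P² - 18*P) - 6 = -6 + P² - 18*P)
o(2)*A(1) = (-6 + 2² - 18*2)*(3 - 1*1) = (-6 + 4 - 36)*(3 - 1) = -38*2 = -76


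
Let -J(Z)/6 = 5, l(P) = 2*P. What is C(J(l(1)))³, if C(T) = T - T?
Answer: 0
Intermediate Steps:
J(Z) = -30 (J(Z) = -6*5 = -30)
C(T) = 0
C(J(l(1)))³ = 0³ = 0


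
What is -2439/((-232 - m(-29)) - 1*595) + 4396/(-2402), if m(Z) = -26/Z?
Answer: 10725383/9611603 ≈ 1.1159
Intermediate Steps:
-2439/((-232 - m(-29)) - 1*595) + 4396/(-2402) = -2439/((-232 - (-26)/(-29)) - 1*595) + 4396/(-2402) = -2439/((-232 - (-26)*(-1)/29) - 595) + 4396*(-1/2402) = -2439/((-232 - 1*26/29) - 595) - 2198/1201 = -2439/((-232 - 26/29) - 595) - 2198/1201 = -2439/(-6754/29 - 595) - 2198/1201 = -2439/(-24009/29) - 2198/1201 = -2439*(-29/24009) - 2198/1201 = 23577/8003 - 2198/1201 = 10725383/9611603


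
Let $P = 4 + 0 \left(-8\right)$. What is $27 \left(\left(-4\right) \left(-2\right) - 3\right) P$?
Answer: $540$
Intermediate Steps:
$P = 4$ ($P = 4 + 0 = 4$)
$27 \left(\left(-4\right) \left(-2\right) - 3\right) P = 27 \left(\left(-4\right) \left(-2\right) - 3\right) 4 = 27 \left(8 - 3\right) 4 = 27 \cdot 5 \cdot 4 = 135 \cdot 4 = 540$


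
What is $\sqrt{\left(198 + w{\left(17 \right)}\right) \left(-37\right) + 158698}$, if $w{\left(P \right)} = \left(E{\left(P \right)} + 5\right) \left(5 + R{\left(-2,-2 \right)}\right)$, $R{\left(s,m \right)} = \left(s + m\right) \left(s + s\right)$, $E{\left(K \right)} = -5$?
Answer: $2 \sqrt{37843} \approx 389.07$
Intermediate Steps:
$R{\left(s,m \right)} = 2 s \left(m + s\right)$ ($R{\left(s,m \right)} = \left(m + s\right) 2 s = 2 s \left(m + s\right)$)
$w{\left(P \right)} = 0$ ($w{\left(P \right)} = \left(-5 + 5\right) \left(5 + 2 \left(-2\right) \left(-2 - 2\right)\right) = 0 \left(5 + 2 \left(-2\right) \left(-4\right)\right) = 0 \left(5 + 16\right) = 0 \cdot 21 = 0$)
$\sqrt{\left(198 + w{\left(17 \right)}\right) \left(-37\right) + 158698} = \sqrt{\left(198 + 0\right) \left(-37\right) + 158698} = \sqrt{198 \left(-37\right) + 158698} = \sqrt{-7326 + 158698} = \sqrt{151372} = 2 \sqrt{37843}$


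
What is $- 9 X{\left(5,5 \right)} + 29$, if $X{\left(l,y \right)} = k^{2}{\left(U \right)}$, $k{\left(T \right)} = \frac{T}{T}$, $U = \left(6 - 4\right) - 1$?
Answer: $20$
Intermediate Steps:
$U = 1$ ($U = \left(6 - 4\right) - 1 = 2 - 1 = 1$)
$k{\left(T \right)} = 1$
$X{\left(l,y \right)} = 1$ ($X{\left(l,y \right)} = 1^{2} = 1$)
$- 9 X{\left(5,5 \right)} + 29 = \left(-9\right) 1 + 29 = -9 + 29 = 20$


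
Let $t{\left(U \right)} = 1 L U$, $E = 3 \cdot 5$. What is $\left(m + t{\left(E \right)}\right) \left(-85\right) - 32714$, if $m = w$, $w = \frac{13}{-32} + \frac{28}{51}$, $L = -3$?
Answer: $- \frac{2774509}{96} \approx -28901.0$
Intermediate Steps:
$E = 15$
$w = \frac{233}{1632}$ ($w = 13 \left(- \frac{1}{32}\right) + 28 \cdot \frac{1}{51} = - \frac{13}{32} + \frac{28}{51} = \frac{233}{1632} \approx 0.14277$)
$m = \frac{233}{1632} \approx 0.14277$
$t{\left(U \right)} = - 3 U$ ($t{\left(U \right)} = 1 \left(-3\right) U = - 3 U$)
$\left(m + t{\left(E \right)}\right) \left(-85\right) - 32714 = \left(\frac{233}{1632} - 45\right) \left(-85\right) - 32714 = \left(- \frac{73207}{1632}\right) \left(-85\right) - 32714 = \frac{366035}{96} - 32714 = - \frac{2774509}{96}$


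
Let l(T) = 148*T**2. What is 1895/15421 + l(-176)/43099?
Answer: 10111206459/94947097 ≈ 106.49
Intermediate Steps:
1895/15421 + l(-176)/43099 = 1895/15421 + (148*(-176)**2)/43099 = 1895*(1/15421) + (148*30976)*(1/43099) = 1895/15421 + 4584448*(1/43099) = 1895/15421 + 4584448/43099 = 10111206459/94947097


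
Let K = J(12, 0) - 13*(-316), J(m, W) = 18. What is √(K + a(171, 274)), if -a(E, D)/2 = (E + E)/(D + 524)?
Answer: 2*√50533/7 ≈ 64.227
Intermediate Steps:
a(E, D) = -4*E/(524 + D) (a(E, D) = -2*(E + E)/(D + 524) = -2*2*E/(524 + D) = -4*E/(524 + D))
K = 4126 (K = 18 - 13*(-316) = 18 + 4108 = 4126)
√(K + a(171, 274)) = √(4126 - 4*171/(524 + 274)) = √(4126 - 4*171/798) = √(4126 - 4*171*1/798) = √(4126 - 6/7) = √(28876/7) = 2*√50533/7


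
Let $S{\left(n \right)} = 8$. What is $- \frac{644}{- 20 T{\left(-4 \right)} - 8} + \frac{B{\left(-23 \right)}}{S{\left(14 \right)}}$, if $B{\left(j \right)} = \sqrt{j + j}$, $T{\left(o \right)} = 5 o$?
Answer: $- \frac{23}{14} + \frac{i \sqrt{46}}{8} \approx -1.6429 + 0.84779 i$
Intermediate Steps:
$B{\left(j \right)} = \sqrt{2} \sqrt{j}$ ($B{\left(j \right)} = \sqrt{2 j} = \sqrt{2} \sqrt{j}$)
$- \frac{644}{- 20 T{\left(-4 \right)} - 8} + \frac{B{\left(-23 \right)}}{S{\left(14 \right)}} = - \frac{644}{- 20 \cdot 5 \left(-4\right) - 8} + \frac{\sqrt{2} \sqrt{-23}}{8} = - \frac{644}{\left(-20\right) \left(-20\right) - 8} + \sqrt{2} i \sqrt{23} \cdot \frac{1}{8} = - \frac{644}{400 - 8} + i \sqrt{46} \cdot \frac{1}{8} = - \frac{644}{392} + \frac{i \sqrt{46}}{8} = \left(-644\right) \frac{1}{392} + \frac{i \sqrt{46}}{8} = - \frac{23}{14} + \frac{i \sqrt{46}}{8}$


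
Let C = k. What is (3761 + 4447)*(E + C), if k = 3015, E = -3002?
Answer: 106704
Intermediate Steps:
C = 3015
(3761 + 4447)*(E + C) = (3761 + 4447)*(-3002 + 3015) = 8208*13 = 106704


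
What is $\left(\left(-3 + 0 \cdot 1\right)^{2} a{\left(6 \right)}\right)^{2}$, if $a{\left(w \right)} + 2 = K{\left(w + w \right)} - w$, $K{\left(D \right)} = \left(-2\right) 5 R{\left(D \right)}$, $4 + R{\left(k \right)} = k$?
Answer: $627264$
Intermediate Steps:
$R{\left(k \right)} = -4 + k$
$K{\left(D \right)} = 40 - 10 D$ ($K{\left(D \right)} = \left(-2\right) 5 \left(-4 + D\right) = - 10 \left(-4 + D\right) = 40 - 10 D$)
$a{\left(w \right)} = 38 - 21 w$ ($a{\left(w \right)} = -2 - \left(-40 + w + 10 \left(w + w\right)\right) = -2 - \left(-40 + w + 10 \cdot 2 w\right) = -2 - \left(-40 + 21 w\right) = 38 - 21 w$)
$\left(\left(-3 + 0 \cdot 1\right)^{2} a{\left(6 \right)}\right)^{2} = \left(\left(-3 + 0 \cdot 1\right)^{2} \left(38 - 126\right)\right)^{2} = \left(\left(-3 + 0\right)^{2} \left(38 - 126\right)\right)^{2} = \left(\left(-3\right)^{2} \left(-88\right)\right)^{2} = \left(9 \left(-88\right)\right)^{2} = \left(-792\right)^{2} = 627264$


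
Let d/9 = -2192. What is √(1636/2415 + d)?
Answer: 2*I*√28763545965/2415 ≈ 140.45*I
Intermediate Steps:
d = -19728 (d = 9*(-2192) = -19728)
√(1636/2415 + d) = √(1636/2415 - 19728) = √(-47641484/2415) = 2*I*√28763545965/2415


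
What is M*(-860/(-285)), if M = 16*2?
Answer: 5504/57 ≈ 96.561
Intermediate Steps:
M = 32
M*(-860/(-285)) = 32*(-860/(-285)) = 32*(-860*(-1/285)) = 32*(172/57) = 5504/57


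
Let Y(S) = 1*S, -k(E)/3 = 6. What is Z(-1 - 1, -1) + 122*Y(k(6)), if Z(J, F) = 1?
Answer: -2195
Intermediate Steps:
k(E) = -18 (k(E) = -3*6 = -18)
Y(S) = S
Z(-1 - 1, -1) + 122*Y(k(6)) = 1 + 122*(-18) = 1 - 2196 = -2195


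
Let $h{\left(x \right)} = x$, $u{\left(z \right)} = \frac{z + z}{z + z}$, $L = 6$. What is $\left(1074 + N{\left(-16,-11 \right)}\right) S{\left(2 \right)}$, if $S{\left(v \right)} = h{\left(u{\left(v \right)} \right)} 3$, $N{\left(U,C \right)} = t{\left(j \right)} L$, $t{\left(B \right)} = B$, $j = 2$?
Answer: $3258$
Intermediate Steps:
$u{\left(z \right)} = 1$ ($u{\left(z \right)} = \frac{2 z}{2 z} = 2 z \frac{1}{2 z} = 1$)
$N{\left(U,C \right)} = 12$ ($N{\left(U,C \right)} = 2 \cdot 6 = 12$)
$S{\left(v \right)} = 3$ ($S{\left(v \right)} = 1 \cdot 3 = 3$)
$\left(1074 + N{\left(-16,-11 \right)}\right) S{\left(2 \right)} = \left(1074 + 12\right) 3 = 1086 \cdot 3 = 3258$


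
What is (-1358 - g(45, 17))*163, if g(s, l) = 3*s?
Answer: -243359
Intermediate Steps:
(-1358 - g(45, 17))*163 = (-1358 - 3*45)*163 = (-1358 - 1*135)*163 = (-1358 - 135)*163 = -1493*163 = -243359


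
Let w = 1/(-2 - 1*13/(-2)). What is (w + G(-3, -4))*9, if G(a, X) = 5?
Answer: 47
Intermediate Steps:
w = 2/9 (w = 1/(-2 - 13*(-½)) = 1/(-2 + 13/2) = 1/(9/2) = 2/9 ≈ 0.22222)
(w + G(-3, -4))*9 = (2/9 + 5)*9 = (47/9)*9 = 47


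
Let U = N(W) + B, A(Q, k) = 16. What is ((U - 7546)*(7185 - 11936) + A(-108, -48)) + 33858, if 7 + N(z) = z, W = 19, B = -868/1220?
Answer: 10928542907/305 ≈ 3.5831e+7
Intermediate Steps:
B = -217/305 (B = -868*1/1220 = -217/305 ≈ -0.71148)
N(z) = -7 + z
U = 3443/305 (U = (-7 + 19) - 217/305 = 12 - 217/305 = 3443/305 ≈ 11.289)
((U - 7546)*(7185 - 11936) + A(-108, -48)) + 33858 = ((3443/305 - 7546)*(7185 - 11936) + 16) + 33858 = (-2298087/305*(-4751) + 16) + 33858 = (10918211337/305 + 16) + 33858 = 10918216217/305 + 33858 = 10928542907/305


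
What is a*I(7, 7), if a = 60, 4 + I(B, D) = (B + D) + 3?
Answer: 780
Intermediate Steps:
I(B, D) = -1 + B + D (I(B, D) = -4 + ((B + D) + 3) = -4 + (3 + B + D) = -1 + B + D)
a*I(7, 7) = 60*(-1 + 7 + 7) = 60*13 = 780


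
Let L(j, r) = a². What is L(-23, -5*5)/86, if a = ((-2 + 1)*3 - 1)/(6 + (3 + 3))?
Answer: 1/774 ≈ 0.0012920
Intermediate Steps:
a = -⅓ (a = (-1*3 - 1)/(6 + 6) = (-3 - 1)/12 = -4*1/12 = -⅓ ≈ -0.33333)
L(j, r) = ⅑ (L(j, r) = (-⅓)² = ⅑)
L(-23, -5*5)/86 = (⅑)/86 = (⅑)*(1/86) = 1/774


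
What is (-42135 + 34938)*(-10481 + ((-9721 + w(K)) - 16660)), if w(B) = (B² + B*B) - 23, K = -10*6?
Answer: 213642945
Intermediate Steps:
K = -60
w(B) = -23 + 2*B² (w(B) = (B² + B²) - 23 = 2*B² - 23 = -23 + 2*B²)
(-42135 + 34938)*(-10481 + ((-9721 + w(K)) - 16660)) = (-42135 + 34938)*(-10481 + ((-9721 + (-23 + 2*(-60)²)) - 16660)) = -7197*(-10481 + ((-9721 + (-23 + 2*3600)) - 16660)) = -7197*(-10481 + ((-9721 + (-23 + 7200)) - 16660)) = -7197*(-10481 + ((-9721 + 7177) - 16660)) = -7197*(-10481 + (-2544 - 16660)) = -7197*(-10481 - 19204) = -7197*(-29685) = 213642945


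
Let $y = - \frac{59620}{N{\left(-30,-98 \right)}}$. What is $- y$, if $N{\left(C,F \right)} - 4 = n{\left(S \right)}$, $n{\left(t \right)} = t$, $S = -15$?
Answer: $-5420$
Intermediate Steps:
$N{\left(C,F \right)} = -11$ ($N{\left(C,F \right)} = 4 - 15 = -11$)
$y = 5420$ ($y = - \frac{59620}{-11} = \left(-59620\right) \left(- \frac{1}{11}\right) = 5420$)
$- y = \left(-1\right) 5420 = -5420$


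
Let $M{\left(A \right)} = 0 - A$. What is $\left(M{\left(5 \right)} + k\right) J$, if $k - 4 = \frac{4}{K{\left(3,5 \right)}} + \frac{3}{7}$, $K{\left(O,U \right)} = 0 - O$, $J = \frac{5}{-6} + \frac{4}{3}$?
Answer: $- \frac{20}{21} \approx -0.95238$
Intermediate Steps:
$M{\left(A \right)} = - A$
$J = \frac{1}{2}$ ($J = 5 \left(- \frac{1}{6}\right) + 4 \cdot \frac{1}{3} = - \frac{5}{6} + \frac{4}{3} = \frac{1}{2} \approx 0.5$)
$K{\left(O,U \right)} = - O$
$k = \frac{65}{21}$ ($k = 4 + \left(\frac{4}{\left(-1\right) 3} + \frac{3}{7}\right) = 4 + \left(\frac{4}{-3} + 3 \cdot \frac{1}{7}\right) = 4 + \left(4 \left(- \frac{1}{3}\right) + \frac{3}{7}\right) = 4 + \left(- \frac{4}{3} + \frac{3}{7}\right) = 4 - \frac{19}{21} = \frac{65}{21} \approx 3.0952$)
$\left(M{\left(5 \right)} + k\right) J = \left(\left(-1\right) 5 + \frac{65}{21}\right) \frac{1}{2} = \left(-5 + \frac{65}{21}\right) \frac{1}{2} = \left(- \frac{40}{21}\right) \frac{1}{2} = - \frac{20}{21}$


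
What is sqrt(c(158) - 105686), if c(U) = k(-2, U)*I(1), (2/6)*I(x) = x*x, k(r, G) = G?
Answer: 2*I*sqrt(26303) ≈ 324.36*I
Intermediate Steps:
I(x) = 3*x**2 (I(x) = 3*(x*x) = 3*x**2)
c(U) = 3*U (c(U) = U*(3*1**2) = U*(3*1) = U*3 = 3*U)
sqrt(c(158) - 105686) = sqrt(3*158 - 105686) = sqrt(474 - 105686) = sqrt(-105212) = 2*I*sqrt(26303)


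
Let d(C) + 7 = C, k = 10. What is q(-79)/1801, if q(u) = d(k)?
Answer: 3/1801 ≈ 0.0016657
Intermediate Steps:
d(C) = -7 + C
q(u) = 3 (q(u) = -7 + 10 = 3)
q(-79)/1801 = 3/1801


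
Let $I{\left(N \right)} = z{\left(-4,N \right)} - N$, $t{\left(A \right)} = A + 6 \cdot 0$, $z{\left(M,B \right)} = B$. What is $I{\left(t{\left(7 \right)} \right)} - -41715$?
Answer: $41715$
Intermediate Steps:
$t{\left(A \right)} = A$ ($t{\left(A \right)} = A + 0 = A$)
$I{\left(N \right)} = 0$ ($I{\left(N \right)} = N - N = 0$)
$I{\left(t{\left(7 \right)} \right)} - -41715 = 0 - -41715 = 0 + 41715 = 41715$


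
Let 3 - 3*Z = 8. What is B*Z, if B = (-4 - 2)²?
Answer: -60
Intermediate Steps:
Z = -5/3 (Z = 1 - ⅓*8 = 1 - 8/3 = -5/3 ≈ -1.6667)
B = 36 (B = (-6)² = 36)
B*Z = 36*(-5/3) = -60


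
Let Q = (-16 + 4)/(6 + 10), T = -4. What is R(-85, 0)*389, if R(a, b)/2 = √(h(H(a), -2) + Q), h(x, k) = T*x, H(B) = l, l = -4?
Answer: 389*√61 ≈ 3038.2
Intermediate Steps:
H(B) = -4
h(x, k) = -4*x
Q = -¾ (Q = -12/16 = -12*1/16 = -¾ ≈ -0.75000)
R(a, b) = √61 (R(a, b) = 2*√(-4*(-4) - ¾) = 2*√(16 - ¾) = 2*√(61/4) = 2*(√61/2) = √61)
R(-85, 0)*389 = √61*389 = 389*√61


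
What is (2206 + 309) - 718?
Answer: 1797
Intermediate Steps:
(2206 + 309) - 718 = 2515 - 718 = 1797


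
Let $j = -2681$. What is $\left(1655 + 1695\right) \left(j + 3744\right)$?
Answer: $3561050$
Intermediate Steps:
$\left(1655 + 1695\right) \left(j + 3744\right) = \left(1655 + 1695\right) \left(-2681 + 3744\right) = 3350 \cdot 1063 = 3561050$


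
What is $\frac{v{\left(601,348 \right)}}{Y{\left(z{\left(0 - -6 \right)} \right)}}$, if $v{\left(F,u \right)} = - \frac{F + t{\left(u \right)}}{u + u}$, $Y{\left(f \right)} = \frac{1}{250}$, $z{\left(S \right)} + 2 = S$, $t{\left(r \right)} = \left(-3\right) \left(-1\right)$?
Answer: $- \frac{18875}{87} \approx -216.95$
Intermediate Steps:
$t{\left(r \right)} = 3$
$z{\left(S \right)} = -2 + S$
$Y{\left(f \right)} = \frac{1}{250}$
$v{\left(F,u \right)} = - \frac{3 + F}{2 u}$ ($v{\left(F,u \right)} = - \frac{F + 3}{u + u} = - \frac{3 + F}{2 u}$)
$\frac{v{\left(601,348 \right)}}{Y{\left(z{\left(0 - -6 \right)} \right)}} = \frac{-3 - 601}{2 \cdot 348} \frac{1}{\frac{1}{250}} = \frac{1}{2} \cdot \frac{1}{348} \left(-3 - 601\right) 250 = \frac{1}{2} \cdot \frac{1}{348} \left(-604\right) 250 = \left(- \frac{151}{174}\right) 250 = - \frac{18875}{87}$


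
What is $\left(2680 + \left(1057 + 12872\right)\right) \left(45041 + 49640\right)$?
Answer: $1572556729$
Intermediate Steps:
$\left(2680 + \left(1057 + 12872\right)\right) \left(45041 + 49640\right) = \left(2680 + 13929\right) 94681 = 16609 \cdot 94681 = 1572556729$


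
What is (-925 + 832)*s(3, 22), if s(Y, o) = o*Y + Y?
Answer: -6417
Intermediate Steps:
s(Y, o) = Y + Y*o (s(Y, o) = Y*o + Y = Y + Y*o)
(-925 + 832)*s(3, 22) = (-925 + 832)*(3*(1 + 22)) = -279*23 = -93*69 = -6417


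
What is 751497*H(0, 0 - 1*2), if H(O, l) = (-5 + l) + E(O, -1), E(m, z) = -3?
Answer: -7514970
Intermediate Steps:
H(O, l) = -8 + l (H(O, l) = (-5 + l) - 3 = -8 + l)
751497*H(0, 0 - 1*2) = 751497*(-8 + (0 - 1*2)) = 751497*(-8 + (0 - 2)) = 751497*(-8 - 2) = 751497*(-10) = -7514970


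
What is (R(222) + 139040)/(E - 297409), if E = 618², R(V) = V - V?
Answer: 27808/16903 ≈ 1.6452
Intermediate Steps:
R(V) = 0
E = 381924
(R(222) + 139040)/(E - 297409) = (0 + 139040)/(381924 - 297409) = 139040/84515 = 139040*(1/84515) = 27808/16903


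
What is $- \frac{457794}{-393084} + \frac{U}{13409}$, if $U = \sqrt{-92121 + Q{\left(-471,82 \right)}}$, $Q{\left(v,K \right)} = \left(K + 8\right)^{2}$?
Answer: $\frac{25433}{21838} + \frac{i \sqrt{84021}}{13409} \approx 1.1646 + 0.021617 i$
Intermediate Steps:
$Q{\left(v,K \right)} = \left(8 + K\right)^{2}$
$U = i \sqrt{84021}$ ($U = \sqrt{-92121 + \left(8 + 82\right)^{2}} = \sqrt{-92121 + 90^{2}} = \sqrt{-92121 + 8100} = \sqrt{-84021} = i \sqrt{84021} \approx 289.86 i$)
$- \frac{457794}{-393084} + \frac{U}{13409} = - \frac{457794}{-393084} + \frac{i \sqrt{84021}}{13409} = \left(-457794\right) \left(- \frac{1}{393084}\right) + i \sqrt{84021} \cdot \frac{1}{13409} = \frac{25433}{21838} + \frac{i \sqrt{84021}}{13409}$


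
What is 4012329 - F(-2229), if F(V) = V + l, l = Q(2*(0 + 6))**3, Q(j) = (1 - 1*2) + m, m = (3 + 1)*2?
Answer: 4014215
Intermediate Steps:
m = 8 (m = 4*2 = 8)
Q(j) = 7 (Q(j) = (1 - 1*2) + 8 = (1 - 2) + 8 = -1 + 8 = 7)
l = 343 (l = 7**3 = 343)
F(V) = 343 + V (F(V) = V + 343 = 343 + V)
4012329 - F(-2229) = 4012329 - (343 - 2229) = 4012329 - 1*(-1886) = 4012329 + 1886 = 4014215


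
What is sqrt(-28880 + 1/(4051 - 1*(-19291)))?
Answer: I*sqrt(15735238056978)/23342 ≈ 169.94*I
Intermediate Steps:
sqrt(-28880 + 1/(4051 - 1*(-19291))) = sqrt(-28880 + 1/(4051 + 19291)) = sqrt(-28880 + 1/23342) = sqrt(-674116959/23342) = I*sqrt(15735238056978)/23342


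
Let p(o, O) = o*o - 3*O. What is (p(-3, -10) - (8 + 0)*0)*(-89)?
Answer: -3471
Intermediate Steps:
p(o, O) = o² - 3*O
(p(-3, -10) - (8 + 0)*0)*(-89) = (((-3)² - 3*(-10)) - (8 + 0)*0)*(-89) = ((9 + 30) - 8*0)*(-89) = (39 - 1*0)*(-89) = (39 + 0)*(-89) = 39*(-89) = -3471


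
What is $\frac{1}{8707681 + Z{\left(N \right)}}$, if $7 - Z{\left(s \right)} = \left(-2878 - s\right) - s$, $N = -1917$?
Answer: $\frac{1}{8706732} \approx 1.1485 \cdot 10^{-7}$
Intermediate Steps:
$Z{\left(s \right)} = 2885 + 2 s$ ($Z{\left(s \right)} = 7 - \left(\left(-2878 - s\right) - s\right) = 7 - \left(-2878 - 2 s\right) = 7 + \left(2878 + 2 s\right) = 2885 + 2 s$)
$\frac{1}{8707681 + Z{\left(N \right)}} = \frac{1}{8707681 + \left(2885 + 2 \left(-1917\right)\right)} = \frac{1}{8707681 + \left(2885 - 3834\right)} = \frac{1}{8707681 - 949} = \frac{1}{8706732}$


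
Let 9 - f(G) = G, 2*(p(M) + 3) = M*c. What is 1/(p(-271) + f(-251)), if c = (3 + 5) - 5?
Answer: -2/299 ≈ -0.0066890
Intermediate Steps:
c = 3 (c = 8 - 5 = 3)
p(M) = -3 + 3*M/2 (p(M) = -3 + (M*3)/2 = -3 + (3*M)/2 = -3 + 3*M/2)
f(G) = 9 - G
1/(p(-271) + f(-251)) = 1/((-3 + (3/2)*(-271)) + (9 - 1*(-251))) = 1/((-3 - 813/2) + (9 + 251)) = 1/(-819/2 + 260) = 1/(-299/2) = -2/299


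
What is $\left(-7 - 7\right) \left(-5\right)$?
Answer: $70$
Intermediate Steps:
$\left(-7 - 7\right) \left(-5\right) = \left(-14\right) \left(-5\right) = 70$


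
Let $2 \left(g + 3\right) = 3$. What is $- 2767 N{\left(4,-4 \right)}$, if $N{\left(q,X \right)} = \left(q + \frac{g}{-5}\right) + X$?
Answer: $- \frac{8301}{10} \approx -830.1$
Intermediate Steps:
$g = - \frac{3}{2}$ ($g = -3 + \frac{1}{2} \cdot 3 = -3 + \frac{3}{2} = - \frac{3}{2} \approx -1.5$)
$N{\left(q,X \right)} = \frac{3}{10} + X + q$ ($N{\left(q,X \right)} = \left(q - \frac{3}{2 \left(-5\right)}\right) + X = \left(q - - \frac{3}{10}\right) + X = \left(q + \frac{3}{10}\right) + X = \left(\frac{3}{10} + q\right) + X = \frac{3}{10} + X + q$)
$- 2767 N{\left(4,-4 \right)} = - 2767 \left(\frac{3}{10} - 4 + 4\right) = \left(-2767\right) \frac{3}{10} = - \frac{8301}{10}$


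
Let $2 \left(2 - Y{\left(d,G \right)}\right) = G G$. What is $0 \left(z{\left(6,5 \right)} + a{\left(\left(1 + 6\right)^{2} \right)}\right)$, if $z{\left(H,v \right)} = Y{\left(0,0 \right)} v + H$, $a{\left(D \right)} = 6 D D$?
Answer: $0$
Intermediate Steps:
$Y{\left(d,G \right)} = 2 - \frac{G^{2}}{2}$ ($Y{\left(d,G \right)} = 2 - \frac{G G}{2} = 2 - \frac{G^{2}}{2}$)
$a{\left(D \right)} = 6 D^{2}$
$z{\left(H,v \right)} = H + 2 v$ ($z{\left(H,v \right)} = \left(2 - \frac{0^{2}}{2}\right) v + H = \left(2 - 0\right) v + H = \left(2 + 0\right) v + H = 2 v + H = H + 2 v$)
$0 \left(z{\left(6,5 \right)} + a{\left(\left(1 + 6\right)^{2} \right)}\right) = 0 \left(\left(6 + 2 \cdot 5\right) + 6 \left(\left(1 + 6\right)^{2}\right)^{2}\right) = 0 \left(\left(6 + 10\right) + 6 \left(7^{2}\right)^{2}\right) = 0 \left(16 + 6 \cdot 49^{2}\right) = 0 \left(16 + 6 \cdot 2401\right) = 0 \left(16 + 14406\right) = 0 \cdot 14422 = 0$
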